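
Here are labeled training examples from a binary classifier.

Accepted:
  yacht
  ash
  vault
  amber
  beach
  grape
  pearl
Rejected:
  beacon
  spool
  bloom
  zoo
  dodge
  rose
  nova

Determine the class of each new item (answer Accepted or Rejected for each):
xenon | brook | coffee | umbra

Looking at the examples, the only property every 'Accepted' case has and every 'Rejected' case lacks is: does not contain 'o'.

Rejected, Rejected, Rejected, Accepted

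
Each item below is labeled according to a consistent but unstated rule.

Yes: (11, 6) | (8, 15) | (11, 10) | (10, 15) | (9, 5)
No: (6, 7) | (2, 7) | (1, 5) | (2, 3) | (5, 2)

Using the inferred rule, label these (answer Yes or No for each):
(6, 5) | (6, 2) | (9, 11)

One predicate separates the groups cleanly: sum ≥ 14.
No: (6, 5), since 6+5 = 11.
No: (6, 2), since 6+2 = 8.
Yes: (9, 11), since 9+11 = 20.

No, No, Yes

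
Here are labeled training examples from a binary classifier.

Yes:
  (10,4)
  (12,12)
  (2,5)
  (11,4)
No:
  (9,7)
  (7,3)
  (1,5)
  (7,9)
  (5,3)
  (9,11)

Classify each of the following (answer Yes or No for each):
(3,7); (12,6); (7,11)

One predicate separates the groups cleanly: product is even.
No: (3,7), since 3·7 = 21. Yes: (12,6), since 12·6 = 72. No: (7,11), since 7·11 = 77.

No, Yes, No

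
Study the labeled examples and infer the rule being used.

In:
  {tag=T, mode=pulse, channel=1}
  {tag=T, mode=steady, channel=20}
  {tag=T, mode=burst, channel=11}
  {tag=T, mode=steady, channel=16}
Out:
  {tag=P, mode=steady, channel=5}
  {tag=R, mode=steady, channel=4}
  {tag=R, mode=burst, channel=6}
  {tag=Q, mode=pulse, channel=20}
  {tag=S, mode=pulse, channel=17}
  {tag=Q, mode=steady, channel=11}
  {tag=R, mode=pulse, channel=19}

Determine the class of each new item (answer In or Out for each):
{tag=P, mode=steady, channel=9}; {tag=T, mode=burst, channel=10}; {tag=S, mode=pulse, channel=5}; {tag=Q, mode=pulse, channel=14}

The pattern is that an item is 'In' exactly when: tag is T.
{tag=P, mode=steady, channel=9} → tag is P → Out. {tag=T, mode=burst, channel=10} → tag is T → In. {tag=S, mode=pulse, channel=5} → tag is S → Out. {tag=Q, mode=pulse, channel=14} → tag is Q → Out.

Out, In, Out, Out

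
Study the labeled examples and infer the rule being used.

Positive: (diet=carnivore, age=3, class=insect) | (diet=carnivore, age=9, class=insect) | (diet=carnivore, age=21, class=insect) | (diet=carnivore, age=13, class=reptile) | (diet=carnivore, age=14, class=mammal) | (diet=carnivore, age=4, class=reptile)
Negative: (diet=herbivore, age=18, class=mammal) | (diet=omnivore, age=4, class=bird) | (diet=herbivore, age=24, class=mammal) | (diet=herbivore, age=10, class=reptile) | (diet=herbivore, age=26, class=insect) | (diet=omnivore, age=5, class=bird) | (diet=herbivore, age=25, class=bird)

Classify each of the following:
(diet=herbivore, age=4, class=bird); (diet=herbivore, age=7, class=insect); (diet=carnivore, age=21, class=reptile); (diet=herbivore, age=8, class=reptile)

Negative, Negative, Positive, Negative

Comparing the two groups points to one rule — diet is carnivore.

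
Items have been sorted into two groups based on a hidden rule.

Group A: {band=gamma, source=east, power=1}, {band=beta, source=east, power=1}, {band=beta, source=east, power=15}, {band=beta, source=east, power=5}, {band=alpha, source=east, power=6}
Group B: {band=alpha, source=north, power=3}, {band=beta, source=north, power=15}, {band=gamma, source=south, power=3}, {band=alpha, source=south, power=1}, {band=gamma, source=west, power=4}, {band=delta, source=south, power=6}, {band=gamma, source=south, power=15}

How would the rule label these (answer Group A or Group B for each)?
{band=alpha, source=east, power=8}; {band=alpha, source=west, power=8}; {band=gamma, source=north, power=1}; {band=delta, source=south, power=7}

Looking at the examples, the only property every 'Group A' case has and every 'Group B' case lacks is: source is east.
{band=alpha, source=east, power=8} → source is east → Group A.
{band=alpha, source=west, power=8} → source is west → Group B.
{band=gamma, source=north, power=1} → source is north → Group B.
{band=delta, source=south, power=7} → source is south → Group B.

Group A, Group B, Group B, Group B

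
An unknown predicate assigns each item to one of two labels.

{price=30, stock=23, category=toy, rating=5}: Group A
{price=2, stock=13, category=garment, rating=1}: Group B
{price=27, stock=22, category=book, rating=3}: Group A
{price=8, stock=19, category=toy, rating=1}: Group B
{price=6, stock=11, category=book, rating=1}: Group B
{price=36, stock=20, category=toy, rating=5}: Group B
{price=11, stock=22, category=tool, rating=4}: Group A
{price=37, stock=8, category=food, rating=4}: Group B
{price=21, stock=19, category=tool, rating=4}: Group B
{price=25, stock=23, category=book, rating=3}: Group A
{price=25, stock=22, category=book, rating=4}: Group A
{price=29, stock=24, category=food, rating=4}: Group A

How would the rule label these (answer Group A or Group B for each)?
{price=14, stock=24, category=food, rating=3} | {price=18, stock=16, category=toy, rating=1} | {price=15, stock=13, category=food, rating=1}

Group A, Group B, Group B

All 'Group A' examples share one property — stock ≥ 22 — and every 'Group B' example lacks it.
{price=14, stock=24, category=food, rating=3} → stock = 24 → Group A. {price=18, stock=16, category=toy, rating=1} → stock = 16 → Group B. {price=15, stock=13, category=food, rating=1} → stock = 13 → Group B.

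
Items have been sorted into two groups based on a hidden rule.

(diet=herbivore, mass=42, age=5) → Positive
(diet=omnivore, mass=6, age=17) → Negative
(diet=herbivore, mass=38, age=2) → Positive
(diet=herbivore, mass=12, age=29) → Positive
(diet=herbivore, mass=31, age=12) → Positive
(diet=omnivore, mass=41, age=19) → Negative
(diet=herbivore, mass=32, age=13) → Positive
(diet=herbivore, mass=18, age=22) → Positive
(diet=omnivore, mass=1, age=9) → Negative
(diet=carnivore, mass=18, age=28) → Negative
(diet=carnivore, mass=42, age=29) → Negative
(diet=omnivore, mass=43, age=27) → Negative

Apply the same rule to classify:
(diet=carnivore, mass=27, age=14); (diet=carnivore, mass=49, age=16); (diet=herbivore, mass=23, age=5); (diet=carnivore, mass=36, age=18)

Negative, Negative, Positive, Negative

The common property of the 'Positive' items is: diet is herbivore. No 'Negative' item has it.
(diet=carnivore, mass=27, age=14): diet is carnivore — fails this test, so Negative.
(diet=carnivore, mass=49, age=16): diet is carnivore — fails this test, so Negative.
(diet=herbivore, mass=23, age=5): diet is herbivore — satisfies this, so Positive.
(diet=carnivore, mass=36, age=18): diet is carnivore — fails this test, so Negative.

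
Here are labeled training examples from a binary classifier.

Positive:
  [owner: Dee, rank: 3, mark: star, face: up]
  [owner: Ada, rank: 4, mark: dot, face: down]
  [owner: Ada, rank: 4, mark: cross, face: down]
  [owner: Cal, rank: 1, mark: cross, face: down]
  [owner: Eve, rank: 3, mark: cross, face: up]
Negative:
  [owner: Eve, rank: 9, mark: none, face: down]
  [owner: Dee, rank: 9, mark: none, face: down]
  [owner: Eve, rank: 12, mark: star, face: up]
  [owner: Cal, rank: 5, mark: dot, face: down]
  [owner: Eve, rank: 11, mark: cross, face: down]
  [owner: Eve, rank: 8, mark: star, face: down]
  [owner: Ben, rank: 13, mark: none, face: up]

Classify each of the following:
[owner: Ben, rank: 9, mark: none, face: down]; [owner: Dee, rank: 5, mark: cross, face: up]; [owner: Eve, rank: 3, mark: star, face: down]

All 'Positive' examples share one property — rank ≤ 4 — and every 'Negative' example lacks it.
[owner: Ben, rank: 9, mark: none, face: down] → rank = 9 → Negative.
[owner: Dee, rank: 5, mark: cross, face: up] → rank = 5 → Negative.
[owner: Eve, rank: 3, mark: star, face: down] → rank = 3 → Positive.

Negative, Negative, Positive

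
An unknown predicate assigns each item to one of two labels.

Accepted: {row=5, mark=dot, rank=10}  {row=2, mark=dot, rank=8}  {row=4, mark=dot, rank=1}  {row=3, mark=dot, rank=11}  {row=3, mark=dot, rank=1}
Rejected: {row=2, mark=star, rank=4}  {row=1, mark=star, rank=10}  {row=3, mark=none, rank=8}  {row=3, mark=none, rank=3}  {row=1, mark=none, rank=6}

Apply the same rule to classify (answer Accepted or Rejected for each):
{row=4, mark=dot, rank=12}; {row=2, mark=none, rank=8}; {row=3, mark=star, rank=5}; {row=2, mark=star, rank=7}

Accepted, Rejected, Rejected, Rejected

One predicate separates the groups cleanly: mark is dot.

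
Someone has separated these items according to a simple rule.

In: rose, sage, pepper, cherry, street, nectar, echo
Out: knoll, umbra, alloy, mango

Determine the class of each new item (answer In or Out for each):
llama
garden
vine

The rule appears to be: even length.

Out, In, In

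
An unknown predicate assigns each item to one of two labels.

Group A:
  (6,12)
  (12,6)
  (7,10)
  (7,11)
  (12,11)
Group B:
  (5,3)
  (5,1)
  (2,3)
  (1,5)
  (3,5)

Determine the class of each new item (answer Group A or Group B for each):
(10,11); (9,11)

The pattern is that an item is 'Group A' exactly when: sum ≥ 17.

Group A, Group A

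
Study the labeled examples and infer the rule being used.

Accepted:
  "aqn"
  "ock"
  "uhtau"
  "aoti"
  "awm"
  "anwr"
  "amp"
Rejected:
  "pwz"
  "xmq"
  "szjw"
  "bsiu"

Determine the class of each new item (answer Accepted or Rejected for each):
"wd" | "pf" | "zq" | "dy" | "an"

Comparing the two groups points to one rule — starts with a vowel.
"wd" → starts with 'w' → Rejected.
"pf" → starts with 'p' → Rejected.
"zq" → starts with 'z' → Rejected.
"dy" → starts with 'd' → Rejected.
"an" → starts with 'a' → Accepted.

Rejected, Rejected, Rejected, Rejected, Accepted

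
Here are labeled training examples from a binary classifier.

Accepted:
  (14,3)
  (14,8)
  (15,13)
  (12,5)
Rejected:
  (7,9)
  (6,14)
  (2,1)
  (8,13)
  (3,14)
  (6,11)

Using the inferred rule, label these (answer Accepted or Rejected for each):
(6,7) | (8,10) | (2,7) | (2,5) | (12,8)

Rejected, Rejected, Rejected, Rejected, Accepted

The classifier is using: first ≥ 9.
(6,7) → first 6 → Rejected.
(8,10) → first 8 → Rejected.
(2,7) → first 2 → Rejected.
(2,5) → first 2 → Rejected.
(12,8) → first 12 → Accepted.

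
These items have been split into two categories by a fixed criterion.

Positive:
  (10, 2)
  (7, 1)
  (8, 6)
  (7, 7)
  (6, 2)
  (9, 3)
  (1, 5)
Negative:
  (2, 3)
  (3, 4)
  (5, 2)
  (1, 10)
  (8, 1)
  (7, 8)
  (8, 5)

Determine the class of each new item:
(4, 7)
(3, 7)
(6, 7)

The common property of the 'Positive' items is: sum is even. No 'Negative' item has it.
Negative: (4, 7), since 4+7 = 11.
Positive: (3, 7), since 3+7 = 10.
Negative: (6, 7), since 6+7 = 13.

Negative, Positive, Negative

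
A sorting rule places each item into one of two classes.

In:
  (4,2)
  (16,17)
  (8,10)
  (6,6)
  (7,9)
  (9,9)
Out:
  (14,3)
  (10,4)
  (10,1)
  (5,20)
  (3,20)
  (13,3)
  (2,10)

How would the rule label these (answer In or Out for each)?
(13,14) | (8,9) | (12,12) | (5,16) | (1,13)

The distinguishing property — |first − second| ≤ 2 — holds for all the 'In' cases and none of the 'Out' cases.
(13,14): |13−14| = 1 — passes, so In.
(8,9): |8−9| = 1 — passes, so In.
(12,12): |12−12| = 0 — passes, so In.
(5,16): |5−16| = 11 — does not pass, so Out.
(1,13): |1−13| = 12 — does not pass, so Out.

In, In, In, Out, Out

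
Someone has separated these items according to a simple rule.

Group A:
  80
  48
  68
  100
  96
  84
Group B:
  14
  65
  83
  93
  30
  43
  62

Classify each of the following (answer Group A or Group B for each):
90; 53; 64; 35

The common property of the 'Group A' items is: multiple of 4. No 'Group B' item has it.
90: 90 = 4·22 + 2, fails the rule → Group B. 53: 53 = 4·13 + 1, fails the rule → Group B. 64: 64 = 4·16, matches → Group A. 35: 35 = 4·8 + 3, fails the rule → Group B.

Group B, Group B, Group A, Group B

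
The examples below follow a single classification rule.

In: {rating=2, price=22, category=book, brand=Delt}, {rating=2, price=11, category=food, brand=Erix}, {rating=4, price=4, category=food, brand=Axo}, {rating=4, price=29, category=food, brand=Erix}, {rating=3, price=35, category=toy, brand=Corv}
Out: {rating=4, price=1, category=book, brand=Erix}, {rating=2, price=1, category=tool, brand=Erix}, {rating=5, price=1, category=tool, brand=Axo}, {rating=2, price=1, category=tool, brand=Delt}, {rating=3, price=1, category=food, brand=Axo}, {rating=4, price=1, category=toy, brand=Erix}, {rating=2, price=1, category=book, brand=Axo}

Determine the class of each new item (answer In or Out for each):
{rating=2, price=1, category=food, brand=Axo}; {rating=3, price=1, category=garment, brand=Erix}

Out, Out

The simplest hypothesis consistent with all the labels is: price ≥ 4.
{rating=2, price=1, category=food, brand=Axo}: Out (price = 1).
{rating=3, price=1, category=garment, brand=Erix}: Out (price = 1).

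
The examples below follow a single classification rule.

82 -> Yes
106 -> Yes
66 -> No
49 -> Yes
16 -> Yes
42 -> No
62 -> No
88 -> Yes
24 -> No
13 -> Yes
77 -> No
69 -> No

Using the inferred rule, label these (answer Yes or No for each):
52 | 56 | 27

A rule that fits every label: ≡ 1 (mod 3) — true of each 'Yes' example, false of each 'No' one.
52: 52 mod 3 = 1 — checks out, so Yes. 56: 56 mod 3 = 2 — does not pass, so No. 27: 27 mod 3 = 0 — does not pass, so No.

Yes, No, No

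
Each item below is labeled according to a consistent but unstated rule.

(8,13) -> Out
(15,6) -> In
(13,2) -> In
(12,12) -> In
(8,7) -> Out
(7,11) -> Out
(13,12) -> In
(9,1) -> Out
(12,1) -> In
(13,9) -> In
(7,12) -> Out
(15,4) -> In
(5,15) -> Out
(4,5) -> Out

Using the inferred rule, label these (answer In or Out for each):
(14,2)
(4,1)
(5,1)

In, Out, Out

Every 'In' example satisfies: first ≥ 11. None of the 'Out' examples do.
(14,2) → first 14 → In. (4,1) → first 4 → Out. (5,1) → first 5 → Out.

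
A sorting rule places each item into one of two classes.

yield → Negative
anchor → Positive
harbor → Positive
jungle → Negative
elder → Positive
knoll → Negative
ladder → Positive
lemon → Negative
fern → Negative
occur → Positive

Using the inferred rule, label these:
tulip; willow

Negative, Negative

The simplest hypothesis consistent with all the labels is: ends with 'r'.
tulip: ends with 'p' — fails the rule, so Negative. willow: ends with 'w' — fails the rule, so Negative.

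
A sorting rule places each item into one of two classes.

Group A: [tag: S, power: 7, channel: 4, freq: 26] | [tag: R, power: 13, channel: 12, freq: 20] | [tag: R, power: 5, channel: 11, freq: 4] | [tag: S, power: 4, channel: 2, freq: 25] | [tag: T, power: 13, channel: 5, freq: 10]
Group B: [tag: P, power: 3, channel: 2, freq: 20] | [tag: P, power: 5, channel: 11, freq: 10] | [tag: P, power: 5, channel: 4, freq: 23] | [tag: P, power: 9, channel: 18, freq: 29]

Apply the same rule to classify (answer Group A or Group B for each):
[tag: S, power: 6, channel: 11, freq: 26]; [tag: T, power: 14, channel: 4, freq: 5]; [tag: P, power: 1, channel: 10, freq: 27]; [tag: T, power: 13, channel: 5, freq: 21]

Group A, Group A, Group B, Group A

Every 'Group A' example satisfies: tag is not P. None of the 'Group B' examples do.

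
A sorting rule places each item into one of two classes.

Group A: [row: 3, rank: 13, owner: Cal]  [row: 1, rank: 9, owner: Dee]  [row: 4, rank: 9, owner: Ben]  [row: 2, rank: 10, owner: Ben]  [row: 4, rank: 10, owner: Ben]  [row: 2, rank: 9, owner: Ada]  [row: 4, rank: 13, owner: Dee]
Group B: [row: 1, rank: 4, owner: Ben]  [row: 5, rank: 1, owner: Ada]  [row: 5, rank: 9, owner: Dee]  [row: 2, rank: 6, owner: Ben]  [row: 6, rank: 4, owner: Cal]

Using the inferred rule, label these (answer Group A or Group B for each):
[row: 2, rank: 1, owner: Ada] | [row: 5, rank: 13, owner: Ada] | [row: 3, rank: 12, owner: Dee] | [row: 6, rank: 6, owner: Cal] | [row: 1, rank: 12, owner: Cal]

Group B, Group B, Group A, Group B, Group A

'Group A' ⟺ rank ≥ 9 AND row ≤ 4.
[row: 2, rank: 1, owner: Ada] — rank = 1, row = 2, hence Group B. [row: 5, rank: 13, owner: Ada] — rank = 13, row = 5, hence Group B. [row: 3, rank: 12, owner: Dee] — rank = 12, row = 3, hence Group A. [row: 6, rank: 6, owner: Cal] — rank = 6, row = 6, hence Group B. [row: 1, rank: 12, owner: Cal] — rank = 12, row = 1, hence Group A.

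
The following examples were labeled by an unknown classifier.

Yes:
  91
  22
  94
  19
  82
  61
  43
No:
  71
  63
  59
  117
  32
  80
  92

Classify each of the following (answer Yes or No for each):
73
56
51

Yes, No, No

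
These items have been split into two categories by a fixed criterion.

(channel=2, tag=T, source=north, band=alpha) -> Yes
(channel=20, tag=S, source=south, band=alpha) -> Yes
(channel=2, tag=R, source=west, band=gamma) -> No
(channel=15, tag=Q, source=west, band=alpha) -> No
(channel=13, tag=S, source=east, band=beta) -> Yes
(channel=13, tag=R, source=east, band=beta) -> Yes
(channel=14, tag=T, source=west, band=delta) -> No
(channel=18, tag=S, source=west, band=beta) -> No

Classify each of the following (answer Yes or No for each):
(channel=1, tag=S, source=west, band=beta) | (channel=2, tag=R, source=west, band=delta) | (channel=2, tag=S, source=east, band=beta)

No, No, Yes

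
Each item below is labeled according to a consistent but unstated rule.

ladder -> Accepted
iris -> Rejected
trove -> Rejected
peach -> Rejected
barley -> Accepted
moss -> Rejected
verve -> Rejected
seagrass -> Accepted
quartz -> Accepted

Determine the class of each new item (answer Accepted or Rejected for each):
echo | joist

The classifier is using: length ≥ 6.
echo: length 4 — does not pass, so Rejected.
joist: length 5 — does not pass, so Rejected.

Rejected, Rejected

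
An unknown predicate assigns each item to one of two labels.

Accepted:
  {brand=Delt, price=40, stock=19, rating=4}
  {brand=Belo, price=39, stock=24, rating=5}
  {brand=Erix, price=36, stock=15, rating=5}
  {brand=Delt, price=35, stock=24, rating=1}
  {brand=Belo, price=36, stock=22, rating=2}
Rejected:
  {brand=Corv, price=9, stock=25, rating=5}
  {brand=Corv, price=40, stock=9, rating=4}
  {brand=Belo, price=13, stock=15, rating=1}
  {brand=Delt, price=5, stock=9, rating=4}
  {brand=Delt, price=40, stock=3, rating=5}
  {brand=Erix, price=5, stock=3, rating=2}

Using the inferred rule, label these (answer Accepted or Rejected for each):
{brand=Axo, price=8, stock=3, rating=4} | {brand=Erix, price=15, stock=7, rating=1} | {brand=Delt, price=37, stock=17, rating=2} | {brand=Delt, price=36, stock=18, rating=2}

Rule: price ≥ 35 AND stock ≥ 15. This holds for each 'Accepted' example and fails for each 'Rejected' one.
{brand=Axo, price=8, stock=3, rating=4}: price = 8, stock = 3 — fails the rule, so Rejected.
{brand=Erix, price=15, stock=7, rating=1}: price = 15, stock = 7 — fails the rule, so Rejected.
{brand=Delt, price=37, stock=17, rating=2}: price = 37, stock = 17 — qualifies, so Accepted.
{brand=Delt, price=36, stock=18, rating=2}: price = 36, stock = 18 — qualifies, so Accepted.

Rejected, Rejected, Accepted, Accepted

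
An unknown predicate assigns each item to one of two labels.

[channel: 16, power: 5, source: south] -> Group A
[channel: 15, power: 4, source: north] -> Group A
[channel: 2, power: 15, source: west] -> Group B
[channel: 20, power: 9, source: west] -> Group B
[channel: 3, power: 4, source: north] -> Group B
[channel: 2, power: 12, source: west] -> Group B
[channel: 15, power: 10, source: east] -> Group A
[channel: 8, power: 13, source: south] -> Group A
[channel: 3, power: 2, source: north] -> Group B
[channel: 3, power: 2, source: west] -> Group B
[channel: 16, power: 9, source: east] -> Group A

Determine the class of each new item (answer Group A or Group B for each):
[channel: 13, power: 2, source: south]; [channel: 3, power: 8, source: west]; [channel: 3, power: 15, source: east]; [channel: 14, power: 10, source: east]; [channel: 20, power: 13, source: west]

One predicate separates the groups cleanly: channel ≥ 8 AND channel ≤ 16.

Group A, Group B, Group B, Group A, Group B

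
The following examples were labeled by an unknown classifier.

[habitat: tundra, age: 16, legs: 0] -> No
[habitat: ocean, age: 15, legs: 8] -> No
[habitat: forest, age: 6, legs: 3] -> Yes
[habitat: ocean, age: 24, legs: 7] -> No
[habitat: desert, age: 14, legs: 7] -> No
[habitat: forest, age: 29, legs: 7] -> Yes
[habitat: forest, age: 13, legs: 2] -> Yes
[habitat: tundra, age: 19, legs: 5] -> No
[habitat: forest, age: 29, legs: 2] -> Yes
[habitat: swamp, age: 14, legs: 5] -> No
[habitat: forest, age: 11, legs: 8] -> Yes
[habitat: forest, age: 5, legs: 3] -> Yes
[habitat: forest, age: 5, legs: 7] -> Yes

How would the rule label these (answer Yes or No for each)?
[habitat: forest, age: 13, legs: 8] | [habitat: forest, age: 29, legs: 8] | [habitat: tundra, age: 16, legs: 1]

Looking at the examples, the only property every 'Yes' case has and every 'No' case lacks is: habitat is forest.
[habitat: forest, age: 13, legs: 8]: Yes (habitat is forest).
[habitat: forest, age: 29, legs: 8]: Yes (habitat is forest).
[habitat: tundra, age: 16, legs: 1]: No (habitat is tundra).

Yes, Yes, No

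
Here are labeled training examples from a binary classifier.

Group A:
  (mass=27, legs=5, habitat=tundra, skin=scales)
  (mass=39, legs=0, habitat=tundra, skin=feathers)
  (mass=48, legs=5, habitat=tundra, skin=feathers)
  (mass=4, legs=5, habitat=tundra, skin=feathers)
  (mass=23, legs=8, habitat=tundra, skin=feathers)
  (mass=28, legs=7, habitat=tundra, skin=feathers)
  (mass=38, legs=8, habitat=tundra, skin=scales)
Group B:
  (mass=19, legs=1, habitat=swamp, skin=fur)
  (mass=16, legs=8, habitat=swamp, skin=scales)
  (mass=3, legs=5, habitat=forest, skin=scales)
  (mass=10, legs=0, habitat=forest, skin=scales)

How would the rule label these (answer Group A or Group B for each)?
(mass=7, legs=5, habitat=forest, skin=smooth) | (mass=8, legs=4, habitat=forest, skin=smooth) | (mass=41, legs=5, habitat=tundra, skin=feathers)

Group B, Group B, Group A

Checking candidate rules against both groups, what survives is: habitat is tundra.
(mass=7, legs=5, habitat=forest, skin=smooth) — habitat is forest, hence Group B. (mass=8, legs=4, habitat=forest, skin=smooth) — habitat is forest, hence Group B. (mass=41, legs=5, habitat=tundra, skin=feathers) — habitat is tundra, hence Group A.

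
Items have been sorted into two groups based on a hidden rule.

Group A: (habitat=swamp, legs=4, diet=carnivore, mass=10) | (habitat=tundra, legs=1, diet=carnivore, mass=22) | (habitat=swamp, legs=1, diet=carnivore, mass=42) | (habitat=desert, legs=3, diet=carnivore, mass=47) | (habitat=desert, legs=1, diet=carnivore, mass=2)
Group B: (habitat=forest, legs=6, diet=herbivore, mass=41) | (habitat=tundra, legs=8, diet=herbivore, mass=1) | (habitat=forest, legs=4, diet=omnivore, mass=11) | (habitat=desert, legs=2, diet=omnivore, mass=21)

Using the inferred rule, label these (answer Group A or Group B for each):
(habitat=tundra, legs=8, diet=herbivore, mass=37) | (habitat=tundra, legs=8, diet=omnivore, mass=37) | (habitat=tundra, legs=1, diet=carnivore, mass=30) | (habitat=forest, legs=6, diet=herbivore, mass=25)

Group B, Group B, Group A, Group B

Comparing the two groups points to one rule — diet is carnivore.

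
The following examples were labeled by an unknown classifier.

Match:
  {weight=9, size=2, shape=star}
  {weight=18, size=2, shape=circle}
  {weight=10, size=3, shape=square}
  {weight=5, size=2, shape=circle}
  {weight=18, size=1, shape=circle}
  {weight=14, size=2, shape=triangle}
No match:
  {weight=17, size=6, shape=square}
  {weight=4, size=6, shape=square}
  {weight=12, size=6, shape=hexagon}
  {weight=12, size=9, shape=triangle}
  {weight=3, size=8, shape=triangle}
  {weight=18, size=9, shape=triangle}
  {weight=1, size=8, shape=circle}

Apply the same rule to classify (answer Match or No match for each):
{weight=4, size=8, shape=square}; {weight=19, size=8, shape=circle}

No match, No match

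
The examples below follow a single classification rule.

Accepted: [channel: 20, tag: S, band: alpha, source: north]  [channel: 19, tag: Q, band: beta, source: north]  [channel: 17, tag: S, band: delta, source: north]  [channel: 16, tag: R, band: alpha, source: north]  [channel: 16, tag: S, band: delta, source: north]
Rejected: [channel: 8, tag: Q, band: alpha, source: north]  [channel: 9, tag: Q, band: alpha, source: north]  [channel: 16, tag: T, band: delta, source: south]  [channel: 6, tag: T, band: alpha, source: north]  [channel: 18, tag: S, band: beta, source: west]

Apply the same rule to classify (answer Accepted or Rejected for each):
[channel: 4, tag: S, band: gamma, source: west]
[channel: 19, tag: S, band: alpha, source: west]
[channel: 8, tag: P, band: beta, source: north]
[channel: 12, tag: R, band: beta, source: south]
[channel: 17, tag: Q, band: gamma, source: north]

The common property of the 'Accepted' items is: source is north AND channel ≥ 16. No 'Rejected' item has it.

Rejected, Rejected, Rejected, Rejected, Accepted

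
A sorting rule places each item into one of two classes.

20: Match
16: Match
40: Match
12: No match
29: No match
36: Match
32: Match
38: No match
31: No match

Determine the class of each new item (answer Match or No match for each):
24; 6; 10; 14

Match, No match, No match, No match

The pattern is that an item is 'Match' exactly when: multiple of 4 AND at least 16.
24 → 24 = 4·6, 24 ≥ 16 → Match. 6 → 6 = 4·1 + 2, 6 < 16 → No match. 10 → 10 = 4·2 + 2, 10 < 16 → No match. 14 → 14 = 4·3 + 2, 14 < 16 → No match.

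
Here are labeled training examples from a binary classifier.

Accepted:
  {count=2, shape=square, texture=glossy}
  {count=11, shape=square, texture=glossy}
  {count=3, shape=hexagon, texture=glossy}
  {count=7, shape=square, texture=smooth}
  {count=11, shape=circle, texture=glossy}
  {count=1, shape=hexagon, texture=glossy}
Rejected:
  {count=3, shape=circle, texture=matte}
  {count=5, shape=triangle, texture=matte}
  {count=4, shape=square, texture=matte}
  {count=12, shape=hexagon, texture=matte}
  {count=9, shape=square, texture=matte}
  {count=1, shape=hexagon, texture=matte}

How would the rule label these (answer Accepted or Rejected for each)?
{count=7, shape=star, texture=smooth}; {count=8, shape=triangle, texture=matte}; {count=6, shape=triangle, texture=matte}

Accepted, Rejected, Rejected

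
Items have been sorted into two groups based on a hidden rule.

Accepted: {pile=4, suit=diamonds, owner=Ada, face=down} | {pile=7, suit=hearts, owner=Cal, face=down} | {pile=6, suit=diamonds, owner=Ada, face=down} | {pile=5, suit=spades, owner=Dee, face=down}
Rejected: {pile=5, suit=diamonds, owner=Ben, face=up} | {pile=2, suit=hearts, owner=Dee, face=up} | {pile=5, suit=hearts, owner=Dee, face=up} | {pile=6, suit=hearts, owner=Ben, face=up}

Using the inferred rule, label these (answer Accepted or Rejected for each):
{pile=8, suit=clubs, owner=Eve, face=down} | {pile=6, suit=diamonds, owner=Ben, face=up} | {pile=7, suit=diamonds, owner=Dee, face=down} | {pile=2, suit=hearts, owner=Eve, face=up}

Accepted, Rejected, Accepted, Rejected

'Accepted' ⟺ face is down.
{pile=8, suit=clubs, owner=Eve, face=down}: face is down, passes → Accepted.
{pile=6, suit=diamonds, owner=Ben, face=up}: face is up, doesn't match → Rejected.
{pile=7, suit=diamonds, owner=Dee, face=down}: face is down, passes → Accepted.
{pile=2, suit=hearts, owner=Eve, face=up}: face is up, doesn't match → Rejected.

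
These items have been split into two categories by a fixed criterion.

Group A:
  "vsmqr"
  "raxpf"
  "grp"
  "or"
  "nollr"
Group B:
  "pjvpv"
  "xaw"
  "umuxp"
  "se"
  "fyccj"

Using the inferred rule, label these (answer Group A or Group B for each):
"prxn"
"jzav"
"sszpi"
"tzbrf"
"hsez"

The classifier is using: contains 'r'.
"prxn" — has 'r', hence Group A.
"jzav" — no 'r', hence Group B.
"sszpi" — no 'r', hence Group B.
"tzbrf" — has 'r', hence Group A.
"hsez" — no 'r', hence Group B.

Group A, Group B, Group B, Group A, Group B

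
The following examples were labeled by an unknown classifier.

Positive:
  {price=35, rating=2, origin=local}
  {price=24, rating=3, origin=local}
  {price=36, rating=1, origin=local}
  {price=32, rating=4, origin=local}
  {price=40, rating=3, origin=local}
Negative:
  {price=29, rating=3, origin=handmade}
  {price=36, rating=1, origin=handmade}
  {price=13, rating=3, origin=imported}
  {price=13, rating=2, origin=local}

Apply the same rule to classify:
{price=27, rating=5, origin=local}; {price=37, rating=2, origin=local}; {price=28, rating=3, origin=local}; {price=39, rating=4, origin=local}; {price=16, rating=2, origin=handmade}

Positive, Positive, Positive, Positive, Negative

The classifier is using: origin is local AND price ≥ 24.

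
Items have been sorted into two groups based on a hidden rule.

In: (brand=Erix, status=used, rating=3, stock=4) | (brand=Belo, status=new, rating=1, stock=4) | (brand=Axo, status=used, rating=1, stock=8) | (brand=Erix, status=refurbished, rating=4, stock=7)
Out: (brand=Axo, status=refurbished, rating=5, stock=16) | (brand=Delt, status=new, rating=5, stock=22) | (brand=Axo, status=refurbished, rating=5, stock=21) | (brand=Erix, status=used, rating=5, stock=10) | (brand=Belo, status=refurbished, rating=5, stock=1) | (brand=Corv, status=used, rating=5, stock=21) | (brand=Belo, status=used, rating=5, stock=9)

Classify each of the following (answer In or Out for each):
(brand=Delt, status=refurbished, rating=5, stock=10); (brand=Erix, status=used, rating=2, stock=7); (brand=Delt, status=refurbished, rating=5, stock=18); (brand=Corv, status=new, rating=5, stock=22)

Out, In, Out, Out

A rule that fits every label: rating ≤ 4 — true of each 'In' example, false of each 'Out' one.
(brand=Delt, status=refurbished, rating=5, stock=10) — rating = 5, hence Out. (brand=Erix, status=used, rating=2, stock=7) — rating = 2, hence In. (brand=Delt, status=refurbished, rating=5, stock=18) — rating = 5, hence Out. (brand=Corv, status=new, rating=5, stock=22) — rating = 5, hence Out.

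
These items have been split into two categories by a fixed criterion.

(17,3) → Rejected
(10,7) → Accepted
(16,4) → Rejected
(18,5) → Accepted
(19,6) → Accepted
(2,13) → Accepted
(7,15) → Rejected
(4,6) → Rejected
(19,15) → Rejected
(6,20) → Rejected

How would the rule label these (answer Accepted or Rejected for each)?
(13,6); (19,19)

Accepted, Rejected

Every 'Accepted' example satisfies: sum is odd. None of the 'Rejected' examples do.
(13,6): 13+6 = 19, satisfies this → Accepted.
(19,19): 19+19 = 38, lacks this property → Rejected.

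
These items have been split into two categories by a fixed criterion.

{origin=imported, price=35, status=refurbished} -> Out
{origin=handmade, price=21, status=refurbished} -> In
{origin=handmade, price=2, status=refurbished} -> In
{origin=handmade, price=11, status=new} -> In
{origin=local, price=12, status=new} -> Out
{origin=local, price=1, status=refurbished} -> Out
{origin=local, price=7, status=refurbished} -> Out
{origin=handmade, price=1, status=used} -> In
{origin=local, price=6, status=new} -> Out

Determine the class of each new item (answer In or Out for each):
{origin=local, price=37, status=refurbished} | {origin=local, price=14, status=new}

Checking candidate rules against both groups, what survives is: origin is handmade.
{origin=local, price=37, status=refurbished}: origin is local — does not pass, so Out.
{origin=local, price=14, status=new}: origin is local — does not pass, so Out.

Out, Out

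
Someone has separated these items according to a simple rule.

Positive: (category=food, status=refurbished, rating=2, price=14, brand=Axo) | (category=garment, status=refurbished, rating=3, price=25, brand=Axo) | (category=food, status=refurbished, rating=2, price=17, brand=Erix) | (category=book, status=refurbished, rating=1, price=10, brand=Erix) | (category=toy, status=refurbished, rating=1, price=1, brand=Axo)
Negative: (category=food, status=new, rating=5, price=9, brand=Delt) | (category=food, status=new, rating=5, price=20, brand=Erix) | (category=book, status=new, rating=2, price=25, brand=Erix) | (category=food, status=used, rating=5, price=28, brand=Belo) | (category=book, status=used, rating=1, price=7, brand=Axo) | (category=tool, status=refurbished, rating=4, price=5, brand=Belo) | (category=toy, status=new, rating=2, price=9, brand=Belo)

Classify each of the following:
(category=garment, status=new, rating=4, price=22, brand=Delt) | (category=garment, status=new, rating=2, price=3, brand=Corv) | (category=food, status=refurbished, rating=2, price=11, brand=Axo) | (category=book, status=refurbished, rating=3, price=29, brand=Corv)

The pattern is that an item is 'Positive' exactly when: status is refurbished AND rating ≤ 3.

Negative, Negative, Positive, Positive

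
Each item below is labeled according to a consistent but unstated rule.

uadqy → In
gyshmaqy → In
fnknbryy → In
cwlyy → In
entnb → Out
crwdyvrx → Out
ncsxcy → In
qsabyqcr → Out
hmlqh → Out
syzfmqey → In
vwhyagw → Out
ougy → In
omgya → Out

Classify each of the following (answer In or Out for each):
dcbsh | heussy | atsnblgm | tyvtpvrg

One predicate separates the groups cleanly: ends with 'y'.
dcbsh: ends with 'h' — does not fit, so Out.
heussy: ends with 'y' — passes, so In.
atsnblgm: ends with 'm' — does not fit, so Out.
tyvtpvrg: ends with 'g' — does not fit, so Out.

Out, In, Out, Out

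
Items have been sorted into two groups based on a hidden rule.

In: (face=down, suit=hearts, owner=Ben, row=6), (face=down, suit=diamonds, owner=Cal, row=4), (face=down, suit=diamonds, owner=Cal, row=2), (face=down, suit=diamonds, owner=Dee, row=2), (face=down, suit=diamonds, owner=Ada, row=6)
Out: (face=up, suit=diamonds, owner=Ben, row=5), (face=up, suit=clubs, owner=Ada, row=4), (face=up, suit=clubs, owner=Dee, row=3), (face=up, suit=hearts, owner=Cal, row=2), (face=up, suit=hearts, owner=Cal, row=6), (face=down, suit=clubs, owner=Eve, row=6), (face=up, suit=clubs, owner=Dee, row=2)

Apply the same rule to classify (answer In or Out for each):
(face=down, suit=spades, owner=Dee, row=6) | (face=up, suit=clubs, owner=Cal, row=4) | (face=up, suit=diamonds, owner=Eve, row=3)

In, Out, Out

The classifier is using: face is down AND owner is not Eve.
In: (face=down, suit=spades, owner=Dee, row=6), since face is down, owner is Dee. Out: (face=up, suit=clubs, owner=Cal, row=4), since face is up, owner is Cal. Out: (face=up, suit=diamonds, owner=Eve, row=3), since face is up, owner is Eve.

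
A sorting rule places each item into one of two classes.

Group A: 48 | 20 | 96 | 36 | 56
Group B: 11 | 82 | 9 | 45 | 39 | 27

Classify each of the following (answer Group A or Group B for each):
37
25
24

Group B, Group B, Group A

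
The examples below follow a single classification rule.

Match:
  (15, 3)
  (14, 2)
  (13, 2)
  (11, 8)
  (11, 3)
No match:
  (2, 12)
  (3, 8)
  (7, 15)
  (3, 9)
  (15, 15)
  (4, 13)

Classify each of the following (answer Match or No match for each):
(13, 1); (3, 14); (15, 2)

Match, No match, Match

A rule that fits every label: first > second — true of each 'Match' example, false of each 'No match' one.
(13, 1) — 13 > 1, hence Match. (3, 14) — 3 < 14, hence No match. (15, 2) — 15 > 2, hence Match.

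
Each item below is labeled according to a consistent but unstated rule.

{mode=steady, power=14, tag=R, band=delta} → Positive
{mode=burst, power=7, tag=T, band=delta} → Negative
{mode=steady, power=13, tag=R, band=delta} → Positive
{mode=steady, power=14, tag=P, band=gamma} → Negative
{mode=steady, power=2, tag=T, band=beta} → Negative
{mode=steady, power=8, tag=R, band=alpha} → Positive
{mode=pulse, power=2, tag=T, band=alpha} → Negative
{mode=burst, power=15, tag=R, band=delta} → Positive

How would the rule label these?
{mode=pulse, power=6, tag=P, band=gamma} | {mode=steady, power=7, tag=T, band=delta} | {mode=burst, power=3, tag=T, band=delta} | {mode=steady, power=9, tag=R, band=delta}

Negative, Negative, Negative, Positive

Rule: tag is R. This holds for each 'Positive' example and fails for each 'Negative' one.
Negative: {mode=pulse, power=6, tag=P, band=gamma}, since tag is P. Negative: {mode=steady, power=7, tag=T, band=delta}, since tag is T. Negative: {mode=burst, power=3, tag=T, band=delta}, since tag is T. Positive: {mode=steady, power=9, tag=R, band=delta}, since tag is R.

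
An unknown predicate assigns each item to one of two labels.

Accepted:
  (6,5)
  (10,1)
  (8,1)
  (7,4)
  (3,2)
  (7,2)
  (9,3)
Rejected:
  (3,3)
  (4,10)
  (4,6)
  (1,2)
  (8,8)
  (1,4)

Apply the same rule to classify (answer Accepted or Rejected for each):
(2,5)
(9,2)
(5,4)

Rejected, Accepted, Accepted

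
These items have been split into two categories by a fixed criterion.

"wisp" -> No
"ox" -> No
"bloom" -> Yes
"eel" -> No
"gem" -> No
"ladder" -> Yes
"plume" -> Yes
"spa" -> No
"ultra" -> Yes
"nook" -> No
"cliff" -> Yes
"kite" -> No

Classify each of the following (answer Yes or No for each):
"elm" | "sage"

Rule: length ≥ 5. This holds for each 'Yes' example and fails for each 'No' one.

No, No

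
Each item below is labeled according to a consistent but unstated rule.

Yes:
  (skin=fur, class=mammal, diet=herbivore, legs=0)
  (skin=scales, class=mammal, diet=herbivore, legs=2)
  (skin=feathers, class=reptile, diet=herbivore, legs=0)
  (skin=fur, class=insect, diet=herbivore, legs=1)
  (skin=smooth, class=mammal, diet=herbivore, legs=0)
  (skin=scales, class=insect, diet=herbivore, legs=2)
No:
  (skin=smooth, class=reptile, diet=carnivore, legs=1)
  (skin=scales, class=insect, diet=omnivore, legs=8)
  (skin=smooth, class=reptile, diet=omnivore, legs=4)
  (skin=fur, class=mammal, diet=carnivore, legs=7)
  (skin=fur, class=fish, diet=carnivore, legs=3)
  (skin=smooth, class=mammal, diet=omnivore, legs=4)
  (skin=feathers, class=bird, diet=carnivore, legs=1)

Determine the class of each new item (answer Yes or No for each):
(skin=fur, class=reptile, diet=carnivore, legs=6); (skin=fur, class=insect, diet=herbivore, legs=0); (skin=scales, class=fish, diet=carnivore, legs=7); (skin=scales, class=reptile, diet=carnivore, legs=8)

The common property of the 'Yes' items is: diet is herbivore. No 'No' item has it.

No, Yes, No, No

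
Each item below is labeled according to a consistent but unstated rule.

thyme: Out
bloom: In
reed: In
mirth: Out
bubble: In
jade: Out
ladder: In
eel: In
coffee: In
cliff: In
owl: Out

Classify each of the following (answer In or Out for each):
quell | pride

In, Out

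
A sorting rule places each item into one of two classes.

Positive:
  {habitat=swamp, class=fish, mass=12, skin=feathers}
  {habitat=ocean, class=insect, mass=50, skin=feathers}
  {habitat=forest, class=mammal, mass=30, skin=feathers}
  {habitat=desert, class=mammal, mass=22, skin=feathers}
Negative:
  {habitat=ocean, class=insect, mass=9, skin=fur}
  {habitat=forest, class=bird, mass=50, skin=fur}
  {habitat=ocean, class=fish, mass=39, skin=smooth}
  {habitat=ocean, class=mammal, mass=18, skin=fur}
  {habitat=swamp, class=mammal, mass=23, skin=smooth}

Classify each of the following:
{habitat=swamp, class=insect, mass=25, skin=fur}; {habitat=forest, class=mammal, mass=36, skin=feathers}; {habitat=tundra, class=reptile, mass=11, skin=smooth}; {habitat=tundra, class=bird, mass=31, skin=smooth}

Negative, Positive, Negative, Negative

The classifier is using: skin is feathers.
{habitat=swamp, class=insect, mass=25, skin=fur}: Negative (skin is fur).
{habitat=forest, class=mammal, mass=36, skin=feathers}: Positive (skin is feathers).
{habitat=tundra, class=reptile, mass=11, skin=smooth}: Negative (skin is smooth).
{habitat=tundra, class=bird, mass=31, skin=smooth}: Negative (skin is smooth).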